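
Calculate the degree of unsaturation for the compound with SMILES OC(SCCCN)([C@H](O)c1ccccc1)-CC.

4

Molecular formula from the SMILES: C13H21NO2S.
DoU = (2C + 2 + N − H − X)/2 = (2·13 + 2 + 1 − 21 − 0)/2 = 8/2 = 4.
(Structurally: 1 ring(s) + 3 π bond(s) = 4.)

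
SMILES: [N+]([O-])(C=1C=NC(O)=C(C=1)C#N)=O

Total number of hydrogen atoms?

Hydrogens are implicit in SMILES; fill each atom to its normal valence:
  3 × C (aromatic): no H
  2 × C (aromatic): 1 H each → 2
  1 × C: no H
  1 × N (aromatic): no H
  1 × N: no H
  1 × N (charge +1): no H
  1 × O: 1 H
  1 × O: no H
  1 × O (charge -1): no H
  Total hydrogens = 3.

3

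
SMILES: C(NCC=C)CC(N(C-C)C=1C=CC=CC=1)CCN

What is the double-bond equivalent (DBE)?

5

Molecular formula from the SMILES: C16H27N3.
DoU = (2C + 2 + N − H − X)/2 = (2·16 + 2 + 3 − 27 − 0)/2 = 10/2 = 5.
(Structurally: 1 ring(s) + 4 π bond(s) = 5.)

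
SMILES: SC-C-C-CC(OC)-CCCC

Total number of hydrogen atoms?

22

Hydrogens are implicit in SMILES; fill each atom to its normal valence:
  7 × C: 2 H each → 14
  2 × C: 3 H each → 6
  1 × C: 1 H
  1 × O: no H
  1 × S: 1 H
  Total hydrogens = 22.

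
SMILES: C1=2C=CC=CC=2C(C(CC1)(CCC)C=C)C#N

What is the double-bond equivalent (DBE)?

Molecular formula from the SMILES: C16H19N.
DoU = (2C + 2 + N − H − X)/2 = (2·16 + 2 + 1 − 19 − 0)/2 = 16/2 = 8.
(Structurally: 2 ring(s) + 6 π bond(s) = 8.)

8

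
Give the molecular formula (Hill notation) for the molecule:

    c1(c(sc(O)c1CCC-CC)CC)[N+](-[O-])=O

Heavy atoms from the SMILES: 11 C, 1 N, 3 O, 1 S.
Implicit hydrogens by atom environment:
  5 × C: 2 H each → 10
  4 × C (aromatic): no H
  2 × C: 3 H each → 6
  1 × N (charge +1): no H
  1 × O: 1 H
  1 × O: no H
  1 × O (charge -1): no H
  1 × S (aromatic): no H
  Total hydrogens = 17.
Molecular formula: C11H17NO3S

C11H17NO3S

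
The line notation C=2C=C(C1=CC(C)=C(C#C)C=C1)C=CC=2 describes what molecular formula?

Heavy atoms from the SMILES: 15 C.
Implicit hydrogens by atom environment:
  8 × C (aromatic): 1 H each → 8
  4 × C (aromatic): no H
  1 × C: 3 H
  1 × C: 1 H
  1 × C: no H
  Total hydrogens = 12.
Molecular formula: C15H12

C15H12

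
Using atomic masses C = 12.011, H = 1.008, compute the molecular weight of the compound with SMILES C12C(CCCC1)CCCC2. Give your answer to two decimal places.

Molecular formula: C10H18.
M = 10×12.011 + 18×1.008 = 138.25 g/mol.

138.25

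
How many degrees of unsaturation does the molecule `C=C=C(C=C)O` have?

3

Molecular formula from the SMILES: C5H6O.
DoU = (2C + 2 + N − H − X)/2 = (2·5 + 2 + 0 − 6 − 0)/2 = 6/2 = 3.
(Structurally: 0 ring(s) + 3 π bond(s) = 3.)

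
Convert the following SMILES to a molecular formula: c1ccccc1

Heavy atoms from the SMILES: 6 C.
Implicit hydrogens by atom environment:
  6 × C (aromatic): 1 H each → 6
  Total hydrogens = 6.
Molecular formula: C6H6

C6H6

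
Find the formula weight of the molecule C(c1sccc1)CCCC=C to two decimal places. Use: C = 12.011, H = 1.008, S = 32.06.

Molecular formula: C10H14S.
M = 10×12.011 + 14×1.008 + 1×32.06 = 166.28 g/mol.

166.28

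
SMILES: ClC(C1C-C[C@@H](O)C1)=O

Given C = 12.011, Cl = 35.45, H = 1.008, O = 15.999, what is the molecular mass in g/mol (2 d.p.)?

Molecular formula: C6H9ClO2.
M = 6×12.011 + 1×35.45 + 9×1.008 + 2×15.999 = 148.59 g/mol.

148.59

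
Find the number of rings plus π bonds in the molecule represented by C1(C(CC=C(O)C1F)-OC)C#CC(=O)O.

Molecular formula from the SMILES: C10H11FO4.
DoU = (2C + 2 + N − H − X)/2 = (2·10 + 2 + 0 − 11 − 1)/2 = 10/2 = 5.
(Structurally: 1 ring(s) + 4 π bond(s) = 5.)

5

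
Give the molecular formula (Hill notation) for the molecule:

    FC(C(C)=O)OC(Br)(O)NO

C4H7BrFNO4

Heavy atoms from the SMILES: 1 Br, 4 C, 1 F, 1 N, 4 O.
Implicit hydrogens by atom environment:
  2 × C: no H
  2 × O: 1 H each → 2
  2 × O: no H
  1 × Br: no H
  1 × C: 3 H
  1 × C: 1 H
  1 × F: no H
  1 × N: 1 H
  Total hydrogens = 7.
Molecular formula: C4H7BrFNO4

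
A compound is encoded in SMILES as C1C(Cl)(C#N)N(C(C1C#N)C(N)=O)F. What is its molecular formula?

Heavy atoms from the SMILES: 7 C, 1 Cl, 1 F, 4 N, 1 O.
Implicit hydrogens by atom environment:
  4 × C: no H
  3 × N: no H
  2 × C: 1 H each → 2
  1 × C: 2 H
  1 × Cl: no H
  1 × F: no H
  1 × N: 2 H
  1 × O: no H
  Total hydrogens = 6.
Molecular formula: C7H6ClFN4O

C7H6ClFN4O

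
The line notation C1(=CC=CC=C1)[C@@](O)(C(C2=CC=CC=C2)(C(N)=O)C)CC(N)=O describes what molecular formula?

C18H20N2O3

Heavy atoms from the SMILES: 18 C, 2 N, 3 O.
Implicit hydrogens by atom environment:
  10 × C (aromatic): 1 H each → 10
  4 × C: no H
  2 × C (aromatic): no H
  2 × N: 2 H each → 4
  2 × O: no H
  1 × C: 3 H
  1 × C: 2 H
  1 × O: 1 H
  Total hydrogens = 20.
Molecular formula: C18H20N2O3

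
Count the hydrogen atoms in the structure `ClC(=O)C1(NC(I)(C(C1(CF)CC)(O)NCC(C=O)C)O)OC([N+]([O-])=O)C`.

Hydrogens are implicit in SMILES; fill each atom to its normal valence:
  5 × C: no H
  4 × O: no H
  3 × C: 3 H each → 9
  3 × C: 2 H each → 6
  3 × C: 1 H each → 3
  2 × N: 1 H each → 2
  2 × O: 1 H each → 2
  1 × Cl: no H
  1 × F: no H
  1 × I: no H
  1 × N (charge +1): no H
  1 × O (charge -1): no H
  Total hydrogens = 22.

22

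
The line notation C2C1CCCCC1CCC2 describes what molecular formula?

C10H18

Heavy atoms from the SMILES: 10 C.
Implicit hydrogens by atom environment:
  8 × C: 2 H each → 16
  2 × C: 1 H each → 2
  Total hydrogens = 18.
Molecular formula: C10H18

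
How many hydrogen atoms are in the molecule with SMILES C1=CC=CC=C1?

Hydrogens are implicit in SMILES; fill each atom to its normal valence:
  6 × C (aromatic): 1 H each → 6
  Total hydrogens = 6.

6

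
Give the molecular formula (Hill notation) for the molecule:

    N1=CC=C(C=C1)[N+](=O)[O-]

C5H4N2O2

Heavy atoms from the SMILES: 5 C, 2 N, 2 O.
Implicit hydrogens by atom environment:
  4 × C (aromatic): 1 H each → 4
  1 × C (aromatic): no H
  1 × N (aromatic): no H
  1 × N (charge +1): no H
  1 × O: no H
  1 × O (charge -1): no H
  Total hydrogens = 4.
Molecular formula: C5H4N2O2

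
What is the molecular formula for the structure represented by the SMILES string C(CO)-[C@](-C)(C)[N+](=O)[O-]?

C5H11NO3

Heavy atoms from the SMILES: 5 C, 1 N, 3 O.
Implicit hydrogens by atom environment:
  2 × C: 3 H each → 6
  2 × C: 2 H each → 4
  1 × C: no H
  1 × N (charge +1): no H
  1 × O: 1 H
  1 × O: no H
  1 × O (charge -1): no H
  Total hydrogens = 11.
Molecular formula: C5H11NO3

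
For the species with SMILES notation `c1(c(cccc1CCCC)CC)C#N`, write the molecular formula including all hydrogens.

C13H17N

Heavy atoms from the SMILES: 13 C, 1 N.
Implicit hydrogens by atom environment:
  4 × C: 2 H each → 8
  3 × C (aromatic): 1 H each → 3
  3 × C (aromatic): no H
  2 × C: 3 H each → 6
  1 × C: no H
  1 × N: no H
  Total hydrogens = 17.
Molecular formula: C13H17N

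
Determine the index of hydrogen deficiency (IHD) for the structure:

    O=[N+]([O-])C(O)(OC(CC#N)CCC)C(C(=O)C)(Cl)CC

4

Molecular formula from the SMILES: C12H19ClN2O5.
DoU = (2C + 2 + N − H − X)/2 = (2·12 + 2 + 2 − 19 − 1)/2 = 8/2 = 4.
(Structurally: 0 ring(s) + 4 π bond(s) = 4.)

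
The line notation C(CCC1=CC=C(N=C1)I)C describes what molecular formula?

C9H12IN

Heavy atoms from the SMILES: 9 C, 1 I, 1 N.
Implicit hydrogens by atom environment:
  3 × C: 2 H each → 6
  3 × C (aromatic): 1 H each → 3
  2 × C (aromatic): no H
  1 × C: 3 H
  1 × I: no H
  1 × N (aromatic): no H
  Total hydrogens = 12.
Molecular formula: C9H12IN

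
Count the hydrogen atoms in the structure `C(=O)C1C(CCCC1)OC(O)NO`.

Hydrogens are implicit in SMILES; fill each atom to its normal valence:
  4 × C: 2 H each → 8
  4 × C: 1 H each → 4
  2 × O: 1 H each → 2
  2 × O: no H
  1 × N: 1 H
  Total hydrogens = 15.

15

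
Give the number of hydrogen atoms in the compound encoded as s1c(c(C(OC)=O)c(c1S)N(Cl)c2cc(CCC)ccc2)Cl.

Hydrogens are implicit in SMILES; fill each atom to its normal valence:
  6 × C (aromatic): no H
  4 × C (aromatic): 1 H each → 4
  2 × C: 3 H each → 6
  2 × C: 2 H each → 4
  2 × Cl: no H
  2 × O: no H
  1 × C: no H
  1 × N: no H
  1 × S: 1 H
  1 × S (aromatic): no H
  Total hydrogens = 15.

15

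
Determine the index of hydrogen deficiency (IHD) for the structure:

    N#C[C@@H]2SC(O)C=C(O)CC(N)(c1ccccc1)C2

8

Molecular formula from the SMILES: C14H16N2O2S.
DoU = (2C + 2 + N − H − X)/2 = (2·14 + 2 + 2 − 16 − 0)/2 = 16/2 = 8.
(Structurally: 2 ring(s) + 6 π bond(s) = 8.)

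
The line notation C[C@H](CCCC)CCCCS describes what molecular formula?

Heavy atoms from the SMILES: 10 C, 1 S.
Implicit hydrogens by atom environment:
  7 × C: 2 H each → 14
  2 × C: 3 H each → 6
  1 × C: 1 H
  1 × S: 1 H
  Total hydrogens = 22.
Molecular formula: C10H22S

C10H22S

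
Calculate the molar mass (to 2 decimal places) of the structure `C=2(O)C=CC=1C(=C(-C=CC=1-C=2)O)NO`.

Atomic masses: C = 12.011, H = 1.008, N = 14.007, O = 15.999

191.19

Molecular formula: C10H9NO3.
M = 10×12.011 + 9×1.008 + 1×14.007 + 3×15.999 = 191.19 g/mol.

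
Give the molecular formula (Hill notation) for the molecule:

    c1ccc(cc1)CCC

Heavy atoms from the SMILES: 9 C.
Implicit hydrogens by atom environment:
  5 × C (aromatic): 1 H each → 5
  2 × C: 2 H each → 4
  1 × C: 3 H
  1 × C (aromatic): no H
  Total hydrogens = 12.
Molecular formula: C9H12

C9H12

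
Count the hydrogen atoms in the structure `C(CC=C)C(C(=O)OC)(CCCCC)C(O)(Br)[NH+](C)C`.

Hydrogens are implicit in SMILES; fill each atom to its normal valence:
  7 × C: 2 H each → 14
  4 × C: 3 H each → 12
  3 × C: no H
  2 × O: no H
  1 × Br: no H
  1 × C: 1 H
  1 × N (charge +1): 1 H
  1 × O: 1 H
  Total hydrogens = 29.

29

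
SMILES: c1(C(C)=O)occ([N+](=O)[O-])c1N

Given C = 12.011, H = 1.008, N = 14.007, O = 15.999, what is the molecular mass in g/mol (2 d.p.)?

Molecular formula: C6H6N2O4.
M = 6×12.011 + 6×1.008 + 2×14.007 + 4×15.999 = 170.12 g/mol.

170.12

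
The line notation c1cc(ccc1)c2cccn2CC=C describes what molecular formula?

Heavy atoms from the SMILES: 13 C, 1 N.
Implicit hydrogens by atom environment:
  8 × C (aromatic): 1 H each → 8
  2 × C: 2 H each → 4
  2 × C (aromatic): no H
  1 × C: 1 H
  1 × N (aromatic): no H
  Total hydrogens = 13.
Molecular formula: C13H13N

C13H13N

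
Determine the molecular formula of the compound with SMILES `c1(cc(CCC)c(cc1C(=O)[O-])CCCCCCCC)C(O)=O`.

Heavy atoms from the SMILES: 19 C, 4 O.
Implicit hydrogens by atom environment:
  9 × C: 2 H each → 18
  4 × C (aromatic): no H
  2 × C: 3 H each → 6
  2 × C (aromatic): 1 H each → 2
  2 × C: no H
  2 × O: no H
  1 × O: 1 H
  1 × O (charge -1): no H
  Total hydrogens = 27.
Net charge -1.
Molecular formula: C19H27O4-

C19H27O4-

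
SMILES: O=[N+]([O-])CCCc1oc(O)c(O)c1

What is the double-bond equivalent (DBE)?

4

Molecular formula from the SMILES: C7H9NO5.
DoU = (2C + 2 + N − H − X)/2 = (2·7 + 2 + 1 − 9 − 0)/2 = 8/2 = 4.
(Structurally: 1 ring(s) + 3 π bond(s) = 4.)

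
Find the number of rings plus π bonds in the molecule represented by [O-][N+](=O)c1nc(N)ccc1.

5

Molecular formula from the SMILES: C5H5N3O2.
DoU = (2C + 2 + N − H − X)/2 = (2·5 + 2 + 3 − 5 − 0)/2 = 10/2 = 5.
(Structurally: 1 ring(s) + 4 π bond(s) = 5.)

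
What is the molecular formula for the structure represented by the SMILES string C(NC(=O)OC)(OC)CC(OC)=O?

C7H13NO5

Heavy atoms from the SMILES: 7 C, 1 N, 5 O.
Implicit hydrogens by atom environment:
  5 × O: no H
  3 × C: 3 H each → 9
  2 × C: no H
  1 × C: 2 H
  1 × C: 1 H
  1 × N: 1 H
  Total hydrogens = 13.
Molecular formula: C7H13NO5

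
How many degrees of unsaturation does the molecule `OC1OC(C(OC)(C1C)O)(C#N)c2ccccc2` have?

Molecular formula from the SMILES: C13H15NO4.
DoU = (2C + 2 + N − H − X)/2 = (2·13 + 2 + 1 − 15 − 0)/2 = 14/2 = 7.
(Structurally: 2 ring(s) + 5 π bond(s) = 7.)

7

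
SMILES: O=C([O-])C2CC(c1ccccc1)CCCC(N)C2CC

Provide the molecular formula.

C17H24NO2-

Heavy atoms from the SMILES: 17 C, 1 N, 2 O.
Implicit hydrogens by atom environment:
  5 × C: 2 H each → 10
  5 × C (aromatic): 1 H each → 5
  4 × C: 1 H each → 4
  1 × C: 3 H
  1 × C: no H
  1 × C (aromatic): no H
  1 × N: 2 H
  1 × O: no H
  1 × O (charge -1): no H
  Total hydrogens = 24.
Net charge -1.
Molecular formula: C17H24NO2-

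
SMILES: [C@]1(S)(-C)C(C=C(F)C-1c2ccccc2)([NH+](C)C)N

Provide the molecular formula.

Heavy atoms from the SMILES: 14 C, 1 F, 2 N, 1 S.
Implicit hydrogens by atom environment:
  5 × C (aromatic): 1 H each → 5
  3 × C: 3 H each → 9
  3 × C: no H
  2 × C: 1 H each → 2
  1 × C (aromatic): no H
  1 × F: no H
  1 × N: 2 H
  1 × N (charge +1): 1 H
  1 × S: 1 H
  Total hydrogens = 20.
Net charge +1.
Molecular formula: C14H20FN2S+

C14H20FN2S+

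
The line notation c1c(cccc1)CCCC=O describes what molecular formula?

Heavy atoms from the SMILES: 10 C, 1 O.
Implicit hydrogens by atom environment:
  5 × C (aromatic): 1 H each → 5
  3 × C: 2 H each → 6
  1 × C: 1 H
  1 × C (aromatic): no H
  1 × O: no H
  Total hydrogens = 12.
Molecular formula: C10H12O

C10H12O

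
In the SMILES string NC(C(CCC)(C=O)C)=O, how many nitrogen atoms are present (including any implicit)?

1

The symbol for nitrogen appears 1 time in the SMILES.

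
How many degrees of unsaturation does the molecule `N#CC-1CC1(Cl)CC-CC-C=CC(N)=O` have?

5

Molecular formula from the SMILES: C11H15ClN2O.
DoU = (2C + 2 + N − H − X)/2 = (2·11 + 2 + 2 − 15 − 1)/2 = 10/2 = 5.
(Structurally: 1 ring(s) + 4 π bond(s) = 5.)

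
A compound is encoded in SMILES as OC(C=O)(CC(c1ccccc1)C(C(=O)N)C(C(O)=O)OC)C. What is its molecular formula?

C16H21NO6

Heavy atoms from the SMILES: 16 C, 1 N, 6 O.
Implicit hydrogens by atom environment:
  5 × C (aromatic): 1 H each → 5
  4 × C: 1 H each → 4
  4 × O: no H
  3 × C: no H
  2 × C: 3 H each → 6
  2 × O: 1 H each → 2
  1 × C: 2 H
  1 × C (aromatic): no H
  1 × N: 2 H
  Total hydrogens = 21.
Molecular formula: C16H21NO6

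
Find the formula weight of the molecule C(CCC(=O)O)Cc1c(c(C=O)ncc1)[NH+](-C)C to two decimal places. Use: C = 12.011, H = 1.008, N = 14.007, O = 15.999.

251.31

Molecular formula: C13H19N2O3+.
M = 13×12.011 + 19×1.008 + 2×14.007 + 3×15.999 = 251.31 g/mol.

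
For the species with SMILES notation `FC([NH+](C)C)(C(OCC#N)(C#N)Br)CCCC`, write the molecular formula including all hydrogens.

C11H18BrFN3O+

Heavy atoms from the SMILES: 1 Br, 11 C, 1 F, 3 N, 1 O.
Implicit hydrogens by atom environment:
  4 × C: 2 H each → 8
  4 × C: no H
  3 × C: 3 H each → 9
  2 × N: no H
  1 × Br: no H
  1 × F: no H
  1 × N (charge +1): 1 H
  1 × O: no H
  Total hydrogens = 18.
Net charge +1.
Molecular formula: C11H18BrFN3O+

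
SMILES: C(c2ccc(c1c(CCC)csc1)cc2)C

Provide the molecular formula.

C15H18S

Heavy atoms from the SMILES: 15 C, 1 S.
Implicit hydrogens by atom environment:
  6 × C (aromatic): 1 H each → 6
  4 × C (aromatic): no H
  3 × C: 2 H each → 6
  2 × C: 3 H each → 6
  1 × S (aromatic): no H
  Total hydrogens = 18.
Molecular formula: C15H18S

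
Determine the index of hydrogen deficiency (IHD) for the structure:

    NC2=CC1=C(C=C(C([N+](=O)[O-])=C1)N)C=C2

8

Molecular formula from the SMILES: C10H9N3O2.
DoU = (2C + 2 + N − H − X)/2 = (2·10 + 2 + 3 − 9 − 0)/2 = 16/2 = 8.
(Structurally: 2 ring(s) + 6 π bond(s) = 8.)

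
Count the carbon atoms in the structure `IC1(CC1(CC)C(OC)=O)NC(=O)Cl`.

The symbol for carbon appears 8 times in the SMILES. (Cl is a single chlorine, not C + l.)

8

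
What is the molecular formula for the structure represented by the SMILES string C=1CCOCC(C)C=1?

C7H12O

Heavy atoms from the SMILES: 7 C, 1 O.
Implicit hydrogens by atom environment:
  3 × C: 2 H each → 6
  3 × C: 1 H each → 3
  1 × C: 3 H
  1 × O: no H
  Total hydrogens = 12.
Molecular formula: C7H12O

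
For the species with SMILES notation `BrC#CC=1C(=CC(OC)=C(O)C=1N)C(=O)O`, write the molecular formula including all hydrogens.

C10H8BrNO4

Heavy atoms from the SMILES: 1 Br, 10 C, 1 N, 4 O.
Implicit hydrogens by atom environment:
  5 × C (aromatic): no H
  3 × C: no H
  2 × O: 1 H each → 2
  2 × O: no H
  1 × Br: no H
  1 × C: 3 H
  1 × C (aromatic): 1 H
  1 × N: 2 H
  Total hydrogens = 8.
Molecular formula: C10H8BrNO4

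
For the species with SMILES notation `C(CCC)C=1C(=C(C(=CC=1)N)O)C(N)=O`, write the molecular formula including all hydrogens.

C11H16N2O2

Heavy atoms from the SMILES: 11 C, 2 N, 2 O.
Implicit hydrogens by atom environment:
  4 × C (aromatic): no H
  3 × C: 2 H each → 6
  2 × C (aromatic): 1 H each → 2
  2 × N: 2 H each → 4
  1 × C: 3 H
  1 × C: no H
  1 × O: 1 H
  1 × O: no H
  Total hydrogens = 16.
Molecular formula: C11H16N2O2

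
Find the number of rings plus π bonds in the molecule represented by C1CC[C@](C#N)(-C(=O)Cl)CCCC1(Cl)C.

4

Molecular formula from the SMILES: C11H15Cl2NO.
DoU = (2C + 2 + N − H − X)/2 = (2·11 + 2 + 1 − 15 − 2)/2 = 8/2 = 4.
(Structurally: 1 ring(s) + 3 π bond(s) = 4.)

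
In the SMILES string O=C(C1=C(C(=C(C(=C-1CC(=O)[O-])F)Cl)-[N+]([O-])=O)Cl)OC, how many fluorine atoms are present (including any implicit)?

1

The symbol for fluorine appears 1 time in the SMILES.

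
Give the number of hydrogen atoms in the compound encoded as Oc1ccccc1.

6

Hydrogens are implicit in SMILES; fill each atom to its normal valence:
  5 × C (aromatic): 1 H each → 5
  1 × C (aromatic): no H
  1 × O: 1 H
  Total hydrogens = 6.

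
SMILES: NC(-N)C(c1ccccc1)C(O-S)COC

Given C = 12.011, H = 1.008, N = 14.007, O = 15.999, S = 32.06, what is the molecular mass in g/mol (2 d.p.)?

Molecular formula: C11H18N2O2S.
M = 11×12.011 + 18×1.008 + 2×14.007 + 2×15.999 + 1×32.06 = 242.34 g/mol.

242.34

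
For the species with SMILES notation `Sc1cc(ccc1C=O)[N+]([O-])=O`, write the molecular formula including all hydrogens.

Heavy atoms from the SMILES: 7 C, 1 N, 3 O, 1 S.
Implicit hydrogens by atom environment:
  3 × C (aromatic): 1 H each → 3
  3 × C (aromatic): no H
  2 × O: no H
  1 × C: 1 H
  1 × N (charge +1): no H
  1 × O (charge -1): no H
  1 × S: 1 H
  Total hydrogens = 5.
Molecular formula: C7H5NO3S

C7H5NO3S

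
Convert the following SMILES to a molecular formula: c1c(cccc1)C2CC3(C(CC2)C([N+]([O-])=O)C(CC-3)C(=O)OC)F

C18H22FNO4

Heavy atoms from the SMILES: 18 C, 1 F, 1 N, 4 O.
Implicit hydrogens by atom environment:
  5 × C: 2 H each → 10
  5 × C (aromatic): 1 H each → 5
  4 × C: 1 H each → 4
  3 × O: no H
  2 × C: no H
  1 × C: 3 H
  1 × C (aromatic): no H
  1 × F: no H
  1 × N (charge +1): no H
  1 × O (charge -1): no H
  Total hydrogens = 22.
Molecular formula: C18H22FNO4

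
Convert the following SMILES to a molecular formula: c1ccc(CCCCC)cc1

C11H16

Heavy atoms from the SMILES: 11 C.
Implicit hydrogens by atom environment:
  5 × C (aromatic): 1 H each → 5
  4 × C: 2 H each → 8
  1 × C: 3 H
  1 × C (aromatic): no H
  Total hydrogens = 16.
Molecular formula: C11H16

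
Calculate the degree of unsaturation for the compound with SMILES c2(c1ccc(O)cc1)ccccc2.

Molecular formula from the SMILES: C12H10O.
DoU = (2C + 2 + N − H − X)/2 = (2·12 + 2 + 0 − 10 − 0)/2 = 16/2 = 8.
(Structurally: 2 ring(s) + 6 π bond(s) = 8.)

8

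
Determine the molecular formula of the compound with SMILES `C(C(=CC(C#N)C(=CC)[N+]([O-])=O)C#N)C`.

C10H11N3O2

Heavy atoms from the SMILES: 10 C, 3 N, 2 O.
Implicit hydrogens by atom environment:
  4 × C: no H
  3 × C: 1 H each → 3
  2 × C: 3 H each → 6
  2 × N: no H
  1 × C: 2 H
  1 × N (charge +1): no H
  1 × O: no H
  1 × O (charge -1): no H
  Total hydrogens = 11.
Molecular formula: C10H11N3O2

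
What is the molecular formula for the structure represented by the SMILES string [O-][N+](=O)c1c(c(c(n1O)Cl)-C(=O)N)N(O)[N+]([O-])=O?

Heavy atoms from the SMILES: 5 C, 1 Cl, 5 N, 7 O.
Implicit hydrogens by atom environment:
  4 × C (aromatic): no H
  3 × O: no H
  2 × N (charge +1): no H
  2 × O: 1 H each → 2
  2 × O (charge -1): no H
  1 × C: no H
  1 × Cl: no H
  1 × N: 2 H
  1 × N (aromatic): no H
  1 × N: no H
  Total hydrogens = 4.
Molecular formula: C5H4ClN5O7

C5H4ClN5O7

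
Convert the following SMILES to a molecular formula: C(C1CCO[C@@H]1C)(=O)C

Heavy atoms from the SMILES: 7 C, 2 O.
Implicit hydrogens by atom environment:
  2 × C: 3 H each → 6
  2 × C: 2 H each → 4
  2 × C: 1 H each → 2
  2 × O: no H
  1 × C: no H
  Total hydrogens = 12.
Molecular formula: C7H12O2

C7H12O2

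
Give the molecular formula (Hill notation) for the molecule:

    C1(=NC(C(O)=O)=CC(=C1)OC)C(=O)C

Heavy atoms from the SMILES: 9 C, 1 N, 4 O.
Implicit hydrogens by atom environment:
  3 × C (aromatic): no H
  3 × O: no H
  2 × C: 3 H each → 6
  2 × C (aromatic): 1 H each → 2
  2 × C: no H
  1 × N (aromatic): no H
  1 × O: 1 H
  Total hydrogens = 9.
Molecular formula: C9H9NO4

C9H9NO4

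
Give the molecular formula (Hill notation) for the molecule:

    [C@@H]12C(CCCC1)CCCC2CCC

C13H24

Heavy atoms from the SMILES: 13 C.
Implicit hydrogens by atom environment:
  9 × C: 2 H each → 18
  3 × C: 1 H each → 3
  1 × C: 3 H
  Total hydrogens = 24.
Molecular formula: C13H24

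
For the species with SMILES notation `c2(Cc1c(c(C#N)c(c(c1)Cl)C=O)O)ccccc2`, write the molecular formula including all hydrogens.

C15H10ClNO2

Heavy atoms from the SMILES: 15 C, 1 Cl, 1 N, 2 O.
Implicit hydrogens by atom environment:
  6 × C (aromatic): 1 H each → 6
  6 × C (aromatic): no H
  1 × C: 2 H
  1 × C: 1 H
  1 × C: no H
  1 × Cl: no H
  1 × N: no H
  1 × O: 1 H
  1 × O: no H
  Total hydrogens = 10.
Molecular formula: C15H10ClNO2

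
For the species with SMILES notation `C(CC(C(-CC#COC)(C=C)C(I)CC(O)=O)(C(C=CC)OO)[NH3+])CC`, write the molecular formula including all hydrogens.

C19H31INO5+

Heavy atoms from the SMILES: 19 C, 1 I, 1 N, 5 O.
Implicit hydrogens by atom environment:
  6 × C: 2 H each → 12
  5 × C: 1 H each → 5
  5 × C: no H
  3 × C: 3 H each → 9
  3 × O: no H
  2 × O: 1 H each → 2
  1 × I: no H
  1 × N (charge +1): 3 H
  Total hydrogens = 31.
Net charge +1.
Molecular formula: C19H31INO5+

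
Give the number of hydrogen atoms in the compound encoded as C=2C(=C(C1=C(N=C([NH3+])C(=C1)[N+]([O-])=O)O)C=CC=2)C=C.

12

Hydrogens are implicit in SMILES; fill each atom to its normal valence:
  6 × C (aromatic): no H
  5 × C (aromatic): 1 H each → 5
  1 × C: 2 H
  1 × C: 1 H
  1 × N (charge +1): 3 H
  1 × N (aromatic): no H
  1 × N (charge +1): no H
  1 × O: 1 H
  1 × O: no H
  1 × O (charge -1): no H
  Total hydrogens = 12.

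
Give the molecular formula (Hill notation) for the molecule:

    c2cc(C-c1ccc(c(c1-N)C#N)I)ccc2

C14H11IN2

Heavy atoms from the SMILES: 14 C, 1 I, 2 N.
Implicit hydrogens by atom environment:
  7 × C (aromatic): 1 H each → 7
  5 × C (aromatic): no H
  1 × C: 2 H
  1 × C: no H
  1 × I: no H
  1 × N: 2 H
  1 × N: no H
  Total hydrogens = 11.
Molecular formula: C14H11IN2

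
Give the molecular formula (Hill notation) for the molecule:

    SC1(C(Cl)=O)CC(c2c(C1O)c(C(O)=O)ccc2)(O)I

C12H10ClIO5S

Heavy atoms from the SMILES: 12 C, 1 Cl, 1 I, 5 O, 1 S.
Implicit hydrogens by atom environment:
  4 × C: no H
  3 × C (aromatic): 1 H each → 3
  3 × C (aromatic): no H
  3 × O: 1 H each → 3
  2 × O: no H
  1 × C: 2 H
  1 × C: 1 H
  1 × Cl: no H
  1 × I: no H
  1 × S: 1 H
  Total hydrogens = 10.
Molecular formula: C12H10ClIO5S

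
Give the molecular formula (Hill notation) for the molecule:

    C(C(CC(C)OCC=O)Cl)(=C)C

Heavy atoms from the SMILES: 9 C, 1 Cl, 2 O.
Implicit hydrogens by atom environment:
  3 × C: 2 H each → 6
  3 × C: 1 H each → 3
  2 × C: 3 H each → 6
  2 × O: no H
  1 × C: no H
  1 × Cl: no H
  Total hydrogens = 15.
Molecular formula: C9H15ClO2

C9H15ClO2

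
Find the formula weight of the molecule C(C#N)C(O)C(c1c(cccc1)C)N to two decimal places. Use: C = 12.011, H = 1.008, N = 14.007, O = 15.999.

190.25

Molecular formula: C11H14N2O.
M = 11×12.011 + 14×1.008 + 2×14.007 + 1×15.999 = 190.25 g/mol.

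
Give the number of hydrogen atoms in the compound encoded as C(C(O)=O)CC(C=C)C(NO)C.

Hydrogens are implicit in SMILES; fill each atom to its normal valence:
  3 × C: 2 H each → 6
  3 × C: 1 H each → 3
  2 × O: 1 H each → 2
  1 × C: 3 H
  1 × C: no H
  1 × N: 1 H
  1 × O: no H
  Total hydrogens = 15.

15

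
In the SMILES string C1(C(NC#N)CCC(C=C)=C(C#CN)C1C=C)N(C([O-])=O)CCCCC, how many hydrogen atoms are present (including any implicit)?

Hydrogens are implicit in SMILES; fill each atom to its normal valence:
  8 × C: 2 H each → 16
  6 × C: no H
  5 × C: 1 H each → 5
  2 × N: no H
  1 × C: 3 H
  1 × N: 2 H
  1 × N: 1 H
  1 × O: no H
  1 × O (charge -1): no H
  Total hydrogens = 27.

27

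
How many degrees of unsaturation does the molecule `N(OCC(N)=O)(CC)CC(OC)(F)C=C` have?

2

Molecular formula from the SMILES: C9H17FN2O3.
DoU = (2C + 2 + N − H − X)/2 = (2·9 + 2 + 2 − 17 − 1)/2 = 4/2 = 2.
(Structurally: 0 ring(s) + 2 π bond(s) = 2.)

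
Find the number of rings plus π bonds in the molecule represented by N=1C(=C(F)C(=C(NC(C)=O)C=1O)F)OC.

Molecular formula from the SMILES: C8H8F2N2O3.
DoU = (2C + 2 + N − H − X)/2 = (2·8 + 2 + 2 − 8 − 2)/2 = 10/2 = 5.
(Structurally: 1 ring(s) + 4 π bond(s) = 5.)

5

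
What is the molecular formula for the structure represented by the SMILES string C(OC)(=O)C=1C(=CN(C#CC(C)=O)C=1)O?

C10H9NO4

Heavy atoms from the SMILES: 10 C, 1 N, 4 O.
Implicit hydrogens by atom environment:
  4 × C: no H
  3 × O: no H
  2 × C: 3 H each → 6
  2 × C (aromatic): 1 H each → 2
  2 × C (aromatic): no H
  1 × N (aromatic): no H
  1 × O: 1 H
  Total hydrogens = 9.
Molecular formula: C10H9NO4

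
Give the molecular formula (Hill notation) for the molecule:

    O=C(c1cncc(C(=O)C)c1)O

C8H7NO3

Heavy atoms from the SMILES: 8 C, 1 N, 3 O.
Implicit hydrogens by atom environment:
  3 × C (aromatic): 1 H each → 3
  2 × C (aromatic): no H
  2 × C: no H
  2 × O: no H
  1 × C: 3 H
  1 × N (aromatic): no H
  1 × O: 1 H
  Total hydrogens = 7.
Molecular formula: C8H7NO3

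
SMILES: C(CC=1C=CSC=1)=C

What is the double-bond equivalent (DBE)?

Molecular formula from the SMILES: C7H8S.
DoU = (2C + 2 + N − H − X)/2 = (2·7 + 2 + 0 − 8 − 0)/2 = 8/2 = 4.
(Structurally: 1 ring(s) + 3 π bond(s) = 4.)

4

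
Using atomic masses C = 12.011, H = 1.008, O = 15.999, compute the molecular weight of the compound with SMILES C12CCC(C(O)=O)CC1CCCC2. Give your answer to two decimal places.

Molecular formula: C11H18O2.
M = 11×12.011 + 18×1.008 + 2×15.999 = 182.26 g/mol.

182.26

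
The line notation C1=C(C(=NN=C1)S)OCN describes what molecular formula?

Heavy atoms from the SMILES: 5 C, 3 N, 1 O, 1 S.
Implicit hydrogens by atom environment:
  2 × C (aromatic): 1 H each → 2
  2 × C (aromatic): no H
  2 × N (aromatic): no H
  1 × C: 2 H
  1 × N: 2 H
  1 × O: no H
  1 × S: 1 H
  Total hydrogens = 7.
Molecular formula: C5H7N3OS

C5H7N3OS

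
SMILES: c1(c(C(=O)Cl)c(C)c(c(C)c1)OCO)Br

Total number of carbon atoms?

10

The symbol for carbon appears 10 times in the SMILES. Lowercase c denotes aromatic carbon and counts toward C.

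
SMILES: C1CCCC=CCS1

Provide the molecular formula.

Heavy atoms from the SMILES: 7 C, 1 S.
Implicit hydrogens by atom environment:
  5 × C: 2 H each → 10
  2 × C: 1 H each → 2
  1 × S: no H
  Total hydrogens = 12.
Molecular formula: C7H12S

C7H12S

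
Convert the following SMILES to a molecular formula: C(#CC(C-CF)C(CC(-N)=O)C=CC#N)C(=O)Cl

Heavy atoms from the SMILES: 12 C, 1 Cl, 1 F, 2 N, 2 O.
Implicit hydrogens by atom environment:
  5 × C: no H
  4 × C: 1 H each → 4
  3 × C: 2 H each → 6
  2 × O: no H
  1 × Cl: no H
  1 × F: no H
  1 × N: 2 H
  1 × N: no H
  Total hydrogens = 12.
Molecular formula: C12H12ClFN2O2

C12H12ClFN2O2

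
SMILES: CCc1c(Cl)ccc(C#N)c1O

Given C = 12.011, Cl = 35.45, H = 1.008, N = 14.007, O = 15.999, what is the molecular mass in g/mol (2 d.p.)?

Molecular formula: C9H8ClNO.
M = 9×12.011 + 1×35.45 + 8×1.008 + 1×14.007 + 1×15.999 = 181.62 g/mol.

181.62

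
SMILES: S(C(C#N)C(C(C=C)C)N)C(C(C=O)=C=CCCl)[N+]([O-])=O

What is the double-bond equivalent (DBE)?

Molecular formula from the SMILES: C13H16ClN3O3S.
DoU = (2C + 2 + N − H − X)/2 = (2·13 + 2 + 3 − 16 − 1)/2 = 14/2 = 7.
(Structurally: 0 ring(s) + 7 π bond(s) = 7.)

7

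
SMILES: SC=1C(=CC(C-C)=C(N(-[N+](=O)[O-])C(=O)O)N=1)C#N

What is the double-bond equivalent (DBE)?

8

Molecular formula from the SMILES: C9H8N4O4S.
DoU = (2C + 2 + N − H − X)/2 = (2·9 + 2 + 4 − 8 − 0)/2 = 16/2 = 8.
(Structurally: 1 ring(s) + 7 π bond(s) = 8.)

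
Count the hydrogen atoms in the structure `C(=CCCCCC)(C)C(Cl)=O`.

Hydrogens are implicit in SMILES; fill each atom to its normal valence:
  4 × C: 2 H each → 8
  2 × C: 3 H each → 6
  2 × C: no H
  1 × C: 1 H
  1 × Cl: no H
  1 × O: no H
  Total hydrogens = 15.

15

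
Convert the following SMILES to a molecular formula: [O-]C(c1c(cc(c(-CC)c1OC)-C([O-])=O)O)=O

Heavy atoms from the SMILES: 11 C, 6 O.
Implicit hydrogens by atom environment:
  5 × C (aromatic): no H
  3 × O: no H
  2 × C: 3 H each → 6
  2 × C: no H
  2 × O (charge -1): no H
  1 × C: 2 H
  1 × C (aromatic): 1 H
  1 × O: 1 H
  Total hydrogens = 10.
Net charge -2.
Molecular formula: [C11H10O6]2-

[C11H10O6]2-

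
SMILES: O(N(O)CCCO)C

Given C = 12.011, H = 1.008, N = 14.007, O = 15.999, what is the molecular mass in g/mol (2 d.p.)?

121.14

Molecular formula: C4H11NO3.
M = 4×12.011 + 11×1.008 + 1×14.007 + 3×15.999 = 121.14 g/mol.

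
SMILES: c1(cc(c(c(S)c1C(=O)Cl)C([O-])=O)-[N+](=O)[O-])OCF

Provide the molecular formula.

Heavy atoms from the SMILES: 9 C, 1 Cl, 1 F, 1 N, 6 O, 1 S.
Implicit hydrogens by atom environment:
  5 × C (aromatic): no H
  4 × O: no H
  2 × C: no H
  2 × O (charge -1): no H
  1 × C: 2 H
  1 × C (aromatic): 1 H
  1 × Cl: no H
  1 × F: no H
  1 × N (charge +1): no H
  1 × S: 1 H
  Total hydrogens = 4.
Net charge -1.
Molecular formula: C9H4ClFNO6S-

C9H4ClFNO6S-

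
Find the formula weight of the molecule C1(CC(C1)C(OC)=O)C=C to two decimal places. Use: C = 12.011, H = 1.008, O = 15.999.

Molecular formula: C8H12O2.
M = 8×12.011 + 12×1.008 + 2×15.999 = 140.18 g/mol.

140.18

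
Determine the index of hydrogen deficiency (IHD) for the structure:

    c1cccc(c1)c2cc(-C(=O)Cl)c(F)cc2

Molecular formula from the SMILES: C13H8ClFO.
DoU = (2C + 2 + N − H − X)/2 = (2·13 + 2 + 0 − 8 − 2)/2 = 18/2 = 9.
(Structurally: 2 ring(s) + 7 π bond(s) = 9.)

9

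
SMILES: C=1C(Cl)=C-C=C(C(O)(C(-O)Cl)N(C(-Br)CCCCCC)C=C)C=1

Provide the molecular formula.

Heavy atoms from the SMILES: 1 Br, 17 C, 2 Cl, 1 N, 2 O.
Implicit hydrogens by atom environment:
  6 × C: 2 H each → 12
  4 × C (aromatic): 1 H each → 4
  3 × C: 1 H each → 3
  2 × C (aromatic): no H
  2 × Cl: no H
  2 × O: 1 H each → 2
  1 × Br: no H
  1 × C: 3 H
  1 × C: no H
  1 × N: no H
  Total hydrogens = 24.
Molecular formula: C17H24BrCl2NO2

C17H24BrCl2NO2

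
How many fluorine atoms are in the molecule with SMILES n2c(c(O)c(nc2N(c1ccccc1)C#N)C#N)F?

1

The symbol for fluorine appears 1 time in the SMILES.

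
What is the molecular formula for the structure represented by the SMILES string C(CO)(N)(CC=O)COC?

Heavy atoms from the SMILES: 6 C, 1 N, 3 O.
Implicit hydrogens by atom environment:
  3 × C: 2 H each → 6
  2 × O: no H
  1 × C: 3 H
  1 × C: 1 H
  1 × C: no H
  1 × N: 2 H
  1 × O: 1 H
  Total hydrogens = 13.
Molecular formula: C6H13NO3

C6H13NO3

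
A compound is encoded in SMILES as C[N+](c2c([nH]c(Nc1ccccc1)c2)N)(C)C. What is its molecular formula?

C13H19N4+

Heavy atoms from the SMILES: 13 C, 4 N.
Implicit hydrogens by atom environment:
  6 × C (aromatic): 1 H each → 6
  4 × C (aromatic): no H
  3 × C: 3 H each → 9
  1 × N: 2 H
  1 × N (aromatic): 1 H
  1 × N: 1 H
  1 × N (charge +1): no H
  Total hydrogens = 19.
Net charge +1.
Molecular formula: C13H19N4+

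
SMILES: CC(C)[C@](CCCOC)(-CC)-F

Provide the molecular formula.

Heavy atoms from the SMILES: 10 C, 1 F, 1 O.
Implicit hydrogens by atom environment:
  4 × C: 3 H each → 12
  4 × C: 2 H each → 8
  1 × C: 1 H
  1 × C: no H
  1 × F: no H
  1 × O: no H
  Total hydrogens = 21.
Molecular formula: C10H21FO

C10H21FO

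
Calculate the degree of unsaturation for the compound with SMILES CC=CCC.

1

Molecular formula from the SMILES: C5H10.
DoU = (2C + 2 + N − H − X)/2 = (2·5 + 2 + 0 − 10 − 0)/2 = 2/2 = 1.
(Structurally: 0 ring(s) + 1 π bond(s) = 1.)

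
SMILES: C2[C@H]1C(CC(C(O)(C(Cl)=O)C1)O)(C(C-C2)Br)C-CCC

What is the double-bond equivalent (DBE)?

3

Molecular formula from the SMILES: C15H24BrClO3.
DoU = (2C + 2 + N − H − X)/2 = (2·15 + 2 + 0 − 24 − 2)/2 = 6/2 = 3.
(Structurally: 2 ring(s) + 1 π bond(s) = 3.)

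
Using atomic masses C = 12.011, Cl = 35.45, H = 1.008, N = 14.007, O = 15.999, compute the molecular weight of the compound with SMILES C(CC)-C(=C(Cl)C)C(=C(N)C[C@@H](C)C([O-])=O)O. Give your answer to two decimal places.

260.74

Molecular formula: C12H19ClNO3-.
M = 12×12.011 + 1×35.45 + 19×1.008 + 1×14.007 + 3×15.999 = 260.74 g/mol.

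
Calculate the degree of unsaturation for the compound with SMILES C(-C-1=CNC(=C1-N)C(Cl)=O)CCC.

Molecular formula from the SMILES: C9H13ClN2O.
DoU = (2C + 2 + N − H − X)/2 = (2·9 + 2 + 2 − 13 − 1)/2 = 8/2 = 4.
(Structurally: 1 ring(s) + 3 π bond(s) = 4.)

4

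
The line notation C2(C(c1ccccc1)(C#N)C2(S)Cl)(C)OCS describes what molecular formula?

Heavy atoms from the SMILES: 12 C, 1 Cl, 1 N, 1 O, 2 S.
Implicit hydrogens by atom environment:
  5 × C (aromatic): 1 H each → 5
  4 × C: no H
  2 × S: 1 H each → 2
  1 × C: 3 H
  1 × C: 2 H
  1 × C (aromatic): no H
  1 × Cl: no H
  1 × N: no H
  1 × O: no H
  Total hydrogens = 12.
Molecular formula: C12H12ClNOS2

C12H12ClNOS2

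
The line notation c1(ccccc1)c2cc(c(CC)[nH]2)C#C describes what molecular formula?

Heavy atoms from the SMILES: 14 C, 1 N.
Implicit hydrogens by atom environment:
  6 × C (aromatic): 1 H each → 6
  4 × C (aromatic): no H
  1 × C: 3 H
  1 × C: 2 H
  1 × C: 1 H
  1 × C: no H
  1 × N (aromatic): 1 H
  Total hydrogens = 13.
Molecular formula: C14H13N

C14H13N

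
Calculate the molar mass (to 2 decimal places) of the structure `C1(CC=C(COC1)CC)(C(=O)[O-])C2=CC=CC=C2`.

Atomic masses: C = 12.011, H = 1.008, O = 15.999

Molecular formula: C15H17O3-.
M = 15×12.011 + 17×1.008 + 3×15.999 = 245.30 g/mol.

245.30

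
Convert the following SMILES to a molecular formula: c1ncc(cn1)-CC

Heavy atoms from the SMILES: 6 C, 2 N.
Implicit hydrogens by atom environment:
  3 × C (aromatic): 1 H each → 3
  2 × N (aromatic): no H
  1 × C: 3 H
  1 × C: 2 H
  1 × C (aromatic): no H
  Total hydrogens = 8.
Molecular formula: C6H8N2

C6H8N2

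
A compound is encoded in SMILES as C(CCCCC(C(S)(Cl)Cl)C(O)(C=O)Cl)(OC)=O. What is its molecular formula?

C10H15Cl3O4S

Heavy atoms from the SMILES: 10 C, 3 Cl, 4 O, 1 S.
Implicit hydrogens by atom environment:
  4 × C: 2 H each → 8
  3 × C: no H
  3 × Cl: no H
  3 × O: no H
  2 × C: 1 H each → 2
  1 × C: 3 H
  1 × O: 1 H
  1 × S: 1 H
  Total hydrogens = 15.
Molecular formula: C10H15Cl3O4S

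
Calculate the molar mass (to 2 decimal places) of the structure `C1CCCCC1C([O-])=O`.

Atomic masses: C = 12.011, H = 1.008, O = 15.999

127.16

Molecular formula: C7H11O2-.
M = 7×12.011 + 11×1.008 + 2×15.999 = 127.16 g/mol.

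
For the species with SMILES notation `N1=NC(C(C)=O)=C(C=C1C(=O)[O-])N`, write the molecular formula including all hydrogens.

Heavy atoms from the SMILES: 7 C, 3 N, 3 O.
Implicit hydrogens by atom environment:
  3 × C (aromatic): no H
  2 × C: no H
  2 × N (aromatic): no H
  2 × O: no H
  1 × C: 3 H
  1 × C (aromatic): 1 H
  1 × N: 2 H
  1 × O (charge -1): no H
  Total hydrogens = 6.
Net charge -1.
Molecular formula: C7H6N3O3-

C7H6N3O3-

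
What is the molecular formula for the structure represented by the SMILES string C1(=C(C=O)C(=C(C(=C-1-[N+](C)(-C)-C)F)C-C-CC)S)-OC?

Heavy atoms from the SMILES: 15 C, 1 F, 1 N, 2 O, 1 S.
Implicit hydrogens by atom environment:
  6 × C (aromatic): no H
  5 × C: 3 H each → 15
  3 × C: 2 H each → 6
  2 × O: no H
  1 × C: 1 H
  1 × F: no H
  1 × N (charge +1): no H
  1 × S: 1 H
  Total hydrogens = 23.
Net charge +1.
Molecular formula: C15H23FNO2S+

C15H23FNO2S+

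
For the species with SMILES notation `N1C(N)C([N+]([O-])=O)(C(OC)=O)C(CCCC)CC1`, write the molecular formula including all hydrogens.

Heavy atoms from the SMILES: 11 C, 3 N, 4 O.
Implicit hydrogens by atom environment:
  5 × C: 2 H each → 10
  3 × O: no H
  2 × C: 3 H each → 6
  2 × C: 1 H each → 2
  2 × C: no H
  1 × N: 2 H
  1 × N: 1 H
  1 × N (charge +1): no H
  1 × O (charge -1): no H
  Total hydrogens = 21.
Molecular formula: C11H21N3O4

C11H21N3O4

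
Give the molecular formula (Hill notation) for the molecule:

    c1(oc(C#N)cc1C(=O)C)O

Heavy atoms from the SMILES: 7 C, 1 N, 3 O.
Implicit hydrogens by atom environment:
  3 × C (aromatic): no H
  2 × C: no H
  1 × C: 3 H
  1 × C (aromatic): 1 H
  1 × N: no H
  1 × O: 1 H
  1 × O (aromatic): no H
  1 × O: no H
  Total hydrogens = 5.
Molecular formula: C7H5NO3

C7H5NO3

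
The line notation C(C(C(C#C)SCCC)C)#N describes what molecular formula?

Heavy atoms from the SMILES: 9 C, 1 N, 1 S.
Implicit hydrogens by atom environment:
  3 × C: 1 H each → 3
  2 × C: 3 H each → 6
  2 × C: 2 H each → 4
  2 × C: no H
  1 × N: no H
  1 × S: no H
  Total hydrogens = 13.
Molecular formula: C9H13NS

C9H13NS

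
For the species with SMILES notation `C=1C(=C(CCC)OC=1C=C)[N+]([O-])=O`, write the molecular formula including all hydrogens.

C9H11NO3

Heavy atoms from the SMILES: 9 C, 1 N, 3 O.
Implicit hydrogens by atom environment:
  3 × C: 2 H each → 6
  3 × C (aromatic): no H
  1 × C: 3 H
  1 × C (aromatic): 1 H
  1 × C: 1 H
  1 × N (charge +1): no H
  1 × O (aromatic): no H
  1 × O: no H
  1 × O (charge -1): no H
  Total hydrogens = 11.
Molecular formula: C9H11NO3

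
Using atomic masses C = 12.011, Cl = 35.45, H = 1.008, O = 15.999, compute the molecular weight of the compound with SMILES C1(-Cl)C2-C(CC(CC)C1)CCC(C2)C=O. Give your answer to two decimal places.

Molecular formula: C13H21ClO.
M = 13×12.011 + 1×35.45 + 21×1.008 + 1×15.999 = 228.76 g/mol.

228.76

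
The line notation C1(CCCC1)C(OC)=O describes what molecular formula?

Heavy atoms from the SMILES: 7 C, 2 O.
Implicit hydrogens by atom environment:
  4 × C: 2 H each → 8
  2 × O: no H
  1 × C: 3 H
  1 × C: 1 H
  1 × C: no H
  Total hydrogens = 12.
Molecular formula: C7H12O2

C7H12O2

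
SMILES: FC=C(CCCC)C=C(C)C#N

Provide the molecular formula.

Heavy atoms from the SMILES: 10 C, 1 F, 1 N.
Implicit hydrogens by atom environment:
  3 × C: 2 H each → 6
  3 × C: no H
  2 × C: 3 H each → 6
  2 × C: 1 H each → 2
  1 × F: no H
  1 × N: no H
  Total hydrogens = 14.
Molecular formula: C10H14FN

C10H14FN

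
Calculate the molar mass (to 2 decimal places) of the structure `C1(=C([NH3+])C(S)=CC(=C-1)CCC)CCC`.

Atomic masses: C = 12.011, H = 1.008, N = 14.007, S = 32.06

Molecular formula: C12H20NS+.
M = 12×12.011 + 20×1.008 + 1×14.007 + 1×32.06 = 210.36 g/mol.

210.36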